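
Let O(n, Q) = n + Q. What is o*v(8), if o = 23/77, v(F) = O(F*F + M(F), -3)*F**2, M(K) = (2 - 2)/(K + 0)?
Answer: 89792/77 ≈ 1166.1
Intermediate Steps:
M(K) = 0 (M(K) = 0/K = 0)
O(n, Q) = Q + n
v(F) = F**2*(-3 + F**2) (v(F) = (-3 + (F*F + 0))*F**2 = (-3 + (F**2 + 0))*F**2 = (-3 + F**2)*F**2 = F**2*(-3 + F**2))
o = 23/77 (o = 23*(1/77) = 23/77 ≈ 0.29870)
o*v(8) = 23*(8**2*(-3 + 8**2))/77 = 23*(64*(-3 + 64))/77 = 23*(64*61)/77 = (23/77)*3904 = 89792/77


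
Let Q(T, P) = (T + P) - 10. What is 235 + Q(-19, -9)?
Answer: 197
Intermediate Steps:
Q(T, P) = -10 + P + T (Q(T, P) = (P + T) - 10 = -10 + P + T)
235 + Q(-19, -9) = 235 + (-10 - 9 - 19) = 235 - 38 = 197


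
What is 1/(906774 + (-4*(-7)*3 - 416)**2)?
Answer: 1/1016998 ≈ 9.8329e-7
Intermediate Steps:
1/(906774 + (-4*(-7)*3 - 416)**2) = 1/(906774 + (28*3 - 416)**2) = 1/(906774 + (84 - 416)**2) = 1/(906774 + (-332)**2) = 1/(906774 + 110224) = 1/1016998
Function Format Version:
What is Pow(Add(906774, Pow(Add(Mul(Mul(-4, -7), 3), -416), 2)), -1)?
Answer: Rational(1, 1016998) ≈ 9.8329e-7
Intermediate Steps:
Pow(Add(906774, Pow(Add(Mul(Mul(-4, -7), 3), -416), 2)), -1) = Pow(Add(906774, Pow(Add(Mul(28, 3), -416), 2)), -1) = Pow(Add(906774, Pow(Add(84, -416), 2)), -1) = Pow(Add(906774, Pow(-332, 2)), -1) = Pow(Add(906774, 110224), -1) = Pow(1016998, -1) = Rational(1, 1016998)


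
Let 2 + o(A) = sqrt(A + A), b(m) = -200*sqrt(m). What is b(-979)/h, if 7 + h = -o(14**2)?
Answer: -1000*I*sqrt(979)/367 + 2800*I*sqrt(1958)/367 ≈ 252.34*I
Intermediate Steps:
o(A) = -2 + sqrt(2)*sqrt(A) (o(A) = -2 + sqrt(A + A) = -2 + sqrt(2*A) = -2 + sqrt(2)*sqrt(A))
h = -5 - 14*sqrt(2) (h = -7 - (-2 + sqrt(2)*sqrt(14**2)) = -7 - (-2 + sqrt(2)*sqrt(196)) = -7 - (-2 + sqrt(2)*14) = -7 - (-2 + 14*sqrt(2)) = -7 + (2 - 14*sqrt(2)) = -5 - 14*sqrt(2) ≈ -24.799)
b(-979)/h = (-200*I*sqrt(979))/(-5 - 14*sqrt(2)) = -200*I*sqrt(979)/(-5 - 14*sqrt(2))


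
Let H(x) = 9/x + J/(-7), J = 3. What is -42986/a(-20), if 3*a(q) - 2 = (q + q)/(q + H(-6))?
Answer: -19795053/587 ≈ -33722.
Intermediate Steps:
H(x) = -3/7 + 9/x (H(x) = 9/x + 3/(-7) = 9/x + 3*(-⅐) = 9/x - 3/7 = -3/7 + 9/x)
a(q) = ⅔ + 2*q/(3*(-27/14 + q)) (a(q) = ⅔ + ((q + q)/(q + (-3/7 + 9/(-6))))/3 = ⅔ + ((2*q)/(q + (-3/7 + 9*(-⅙))))/3 = ⅔ + ((2*q)/(q + (-3/7 - 3/2)))/3 = ⅔ + ((2*q)/(q - 27/14))/3 = ⅔ + ((2*q)/(-27/14 + q))/3 = ⅔ + (2*q/(-27/14 + q))/3 = ⅔ + 2*q/(3*(-27/14 + q)))
-42986/a(-20) = -42986*3*(-27 + 14*(-20))/(2*(-27 + 28*(-20))) = -42986*3*(-27 - 280)/(2*(-27 - 560)) = -42986/((⅔)*(-587)/(-307)) = -42986/((⅔)*(-1/307)*(-587)) = -42986/1174/921 = -42986*921/1174 = -19795053/587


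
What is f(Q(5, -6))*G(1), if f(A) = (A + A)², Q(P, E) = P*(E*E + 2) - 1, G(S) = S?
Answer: 142884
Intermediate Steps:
Q(P, E) = -1 + P*(2 + E²) (Q(P, E) = P*(E² + 2) - 1 = P*(2 + E²) - 1 = -1 + P*(2 + E²))
f(A) = 4*A² (f(A) = (2*A)² = 4*A²)
f(Q(5, -6))*G(1) = (4*(-1 + 2*5 + 5*(-6)²)²)*1 = (4*(-1 + 10 + 5*36)²)*1 = (4*(-1 + 10 + 180)²)*1 = (4*189²)*1 = (4*35721)*1 = 142884*1 = 142884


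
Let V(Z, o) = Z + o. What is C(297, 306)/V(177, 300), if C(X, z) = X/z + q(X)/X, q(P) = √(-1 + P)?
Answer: 11/5406 + 2*√74/141669 ≈ 0.0021562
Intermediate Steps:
C(X, z) = X/z + √(-1 + X)/X
C(297, 306)/V(177, 300) = (297/306 + √(-1 + 297)/297)/(177 + 300) = (297*(1/306) + √296/297)/477 = (33/34 + (2*√74)/297)*(1/477) = (33/34 + 2*√74/297)*(1/477) = 11/5406 + 2*√74/141669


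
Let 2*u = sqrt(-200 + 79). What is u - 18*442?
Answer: -7956 + 11*I/2 ≈ -7956.0 + 5.5*I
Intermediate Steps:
u = 11*I/2 (u = sqrt(-200 + 79)/2 = sqrt(-121)/2 = (11*I)/2 = 11*I/2 ≈ 5.5*I)
u - 18*442 = 11*I/2 - 18*442 = 11*I/2 - 7956 = -7956 + 11*I/2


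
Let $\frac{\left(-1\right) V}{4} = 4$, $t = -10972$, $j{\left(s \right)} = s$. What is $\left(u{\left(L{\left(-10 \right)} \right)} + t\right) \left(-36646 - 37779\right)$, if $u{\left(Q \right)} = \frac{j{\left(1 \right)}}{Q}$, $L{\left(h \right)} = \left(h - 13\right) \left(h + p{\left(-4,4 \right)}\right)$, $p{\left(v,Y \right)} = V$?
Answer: $\frac{37563184875}{46} \approx 8.1659 \cdot 10^{8}$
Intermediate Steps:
$V = -16$ ($V = \left(-4\right) 4 = -16$)
$p{\left(v,Y \right)} = -16$
$L{\left(h \right)} = \left(-16 + h\right) \left(-13 + h\right)$ ($L{\left(h \right)} = \left(h - 13\right) \left(h - 16\right) = \left(-13 + h\right) \left(-16 + h\right) = \left(-16 + h\right) \left(-13 + h\right)$)
$u{\left(Q \right)} = \frac{1}{Q}$ ($u{\left(Q \right)} = 1 \frac{1}{Q} = \frac{1}{Q}$)
$\left(u{\left(L{\left(-10 \right)} \right)} + t\right) \left(-36646 - 37779\right) = \left(\frac{1}{208 + \left(-10\right)^{2} - -290} - 10972\right) \left(-36646 - 37779\right) = \left(\frac{1}{208 + 100 + 290} - 10972\right) \left(-74425\right) = \left(\frac{1}{598} - 10972\right) \left(-74425\right) = \left(- \frac{6561255}{598}\right) \left(-74425\right) = \frac{37563184875}{46}$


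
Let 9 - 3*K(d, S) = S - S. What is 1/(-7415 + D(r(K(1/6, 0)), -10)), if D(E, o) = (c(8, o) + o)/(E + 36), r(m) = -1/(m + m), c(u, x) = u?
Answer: -215/1594237 ≈ -0.00013486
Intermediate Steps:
K(d, S) = 3 (K(d, S) = 3 - (S - S)/3 = 3 - ⅓*0 = 3 + 0 = 3)
r(m) = -1/(2*m)
D(E, o) = (8 + o)/(36 + E) (D(E, o) = (8 + o)/(E + 36) = (8 + o)/(36 + E))
1/(-7415 + D(r(K(1/6, 0)), -10)) = 1/(-7415 + (8 - 10)/(36 - ½/3)) = 1/(-7415 - 2/(36 - ½*⅓)) = 1/(-7415 - 2/(36 - ⅙)) = 1/(-7415 - 2/(215/6)) = 1/(-7415 + (6/215)*(-2)) = 1/(-7415 - 12/215) = 1/(-1594237/215) = -215/1594237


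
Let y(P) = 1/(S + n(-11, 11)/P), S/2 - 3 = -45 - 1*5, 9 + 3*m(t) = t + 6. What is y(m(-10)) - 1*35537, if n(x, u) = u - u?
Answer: -3340479/94 ≈ -35537.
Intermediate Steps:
n(x, u) = 0
m(t) = -1 + t/3 (m(t) = -3 + (t + 6)/3 = -3 + (6 + t)/3 = -3 + (2 + t/3) = -1 + t/3)
S = -94 (S = 6 + 2*(-45 - 1*5) = 6 + 2*(-45 - 5) = 6 + 2*(-50) = 6 - 100 = -94)
y(P) = -1/94 (y(P) = 1/(-94 + 0/P) = 1/(-94 + 0) = 1/(-94) = -1/94)
y(m(-10)) - 1*35537 = -1/94 - 1*35537 = -1/94 - 35537 = -3340479/94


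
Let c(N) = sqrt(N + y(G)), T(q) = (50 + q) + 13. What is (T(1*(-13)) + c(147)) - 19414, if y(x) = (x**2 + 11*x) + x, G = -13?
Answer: -19364 + 4*sqrt(10) ≈ -19351.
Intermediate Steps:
T(q) = 63 + q
y(x) = x**2 + 12*x
c(N) = sqrt(13 + N) (c(N) = sqrt(N - 13*(12 - 13)) = sqrt(N - 13*(-1)) = sqrt(N + 13) = sqrt(13 + N))
(T(1*(-13)) + c(147)) - 19414 = ((63 + 1*(-13)) + sqrt(13 + 147)) - 19414 = ((63 - 13) + sqrt(160)) - 19414 = (50 + 4*sqrt(10)) - 19414 = -19364 + 4*sqrt(10)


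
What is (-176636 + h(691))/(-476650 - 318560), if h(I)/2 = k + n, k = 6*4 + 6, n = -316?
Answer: 88604/397605 ≈ 0.22284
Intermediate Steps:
k = 30 (k = 24 + 6 = 30)
h(I) = -572 (h(I) = 2*(30 - 316) = 2*(-286) = -572)
(-176636 + h(691))/(-476650 - 318560) = (-176636 - 572)/(-476650 - 318560) = -177208/(-795210) = -177208*(-1/795210) = 88604/397605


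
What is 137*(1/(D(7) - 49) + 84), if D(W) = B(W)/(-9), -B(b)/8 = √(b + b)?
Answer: 318176061/27655 - 9864*√14/193585 ≈ 11505.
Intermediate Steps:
B(b) = -8*√2*√b (B(b) = -8*√(b + b) = -8*√2*√b)
D(W) = 8*√2*√W/9 (D(W) = -8*√2*√W/(-9) = -8*√2*√W*(-⅑) = 8*√2*√W/9)
137*(1/(D(7) - 49) + 84) = 137*(1/(8*√2*√7/9 - 49) + 84) = 137*(1/(8*√14/9 - 49) + 84) = 137*(1/(-49 + 8*√14/9) + 84) = 137*(84 + 1/(-49 + 8*√14/9)) = 11508 + 137/(-49 + 8*√14/9)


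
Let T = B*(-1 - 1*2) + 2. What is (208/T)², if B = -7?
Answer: 43264/529 ≈ 81.785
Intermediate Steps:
T = 23 (T = -7*(-1 - 1*2) + 2 = -7*(-1 - 2) + 2 = -7*(-3) + 2 = 21 + 2 = 23)
(208/T)² = (208/23)² = 43264/529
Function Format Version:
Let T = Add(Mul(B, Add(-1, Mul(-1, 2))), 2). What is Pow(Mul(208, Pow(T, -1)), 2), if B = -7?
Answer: Rational(43264, 529) ≈ 81.785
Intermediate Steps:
T = 23 (T = Add(Mul(-7, Add(-1, Mul(-1, 2))), 2) = Add(Mul(-7, Add(-1, -2)), 2) = Add(Mul(-7, -3), 2) = Add(21, 2) = 23)
Pow(Mul(208, Pow(T, -1)), 2) = Pow(Mul(208, Pow(23, -1)), 2) = Pow(Mul(208, Rational(1, 23)), 2) = Pow(Rational(208, 23), 2) = Rational(43264, 529)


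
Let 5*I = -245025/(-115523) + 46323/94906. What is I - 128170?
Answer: -7026139182567721/54819129190 ≈ -1.2817e+5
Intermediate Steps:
I = 28605714579/54819129190 (I = (-245025/(-115523) + 46323/94906)/5 = (-245025*(-1/115523) + 46323*(1/94906))/5 = (245025/115523 + 46323/94906)/5 = (⅕)*(28605714579/10963825838) = 28605714579/54819129190 ≈ 0.52182)
I - 128170 = 28605714579/54819129190 - 128170 = -7026139182567721/54819129190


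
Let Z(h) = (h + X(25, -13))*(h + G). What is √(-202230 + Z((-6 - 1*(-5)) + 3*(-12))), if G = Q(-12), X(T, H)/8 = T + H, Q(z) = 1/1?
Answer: 3*I*√22706 ≈ 452.06*I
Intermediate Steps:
Q(z) = 1
X(T, H) = 8*H + 8*T (X(T, H) = 8*(T + H) = 8*(H + T) = 8*H + 8*T)
G = 1
Z(h) = (1 + h)*(96 + h) (Z(h) = (h + (8*(-13) + 8*25))*(h + 1) = (h + (-104 + 200))*(1 + h) = (h + 96)*(1 + h) = (96 + h)*(1 + h) = (1 + h)*(96 + h))
√(-202230 + Z((-6 - 1*(-5)) + 3*(-12))) = √(-202230 + (96 + ((-6 - 1*(-5)) + 3*(-12))² + 97*((-6 - 1*(-5)) + 3*(-12)))) = √(-202230 + (96 + ((-6 + 5) - 36)² + 97*((-6 + 5) - 36))) = √(-202230 + (96 + (-1 - 36)² + 97*(-1 - 36))) = √(-202230 + (96 + (-37)² + 97*(-37))) = √(-202230 + (96 + 1369 - 3589)) = √(-202230 - 2124) = √(-204354) = 3*I*√22706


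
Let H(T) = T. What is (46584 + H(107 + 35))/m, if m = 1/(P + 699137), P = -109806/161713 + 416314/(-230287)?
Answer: 1216560475328416866418/37240401631 ≈ 3.2668e+10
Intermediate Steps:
P = -92610280204/37240401631 (P = -109806*1/161713 + 416314*(-1/230287) = -109806/161713 - 416314/230287 = -92610280204/37240401631 ≈ -2.4868)
m = 37240401631/26036050064812243 (m = 1/(-92610280204/37240401631 + 699137) = 1/(26036050064812243/37240401631) = 37240401631/26036050064812243 ≈ 1.4303e-6)
(46584 + H(107 + 35))/m = (46584 + (107 + 35))/(37240401631/26036050064812243) = (46584 + 142)*(26036050064812243/37240401631) = 46726*(26036050064812243/37240401631) = 1216560475328416866418/37240401631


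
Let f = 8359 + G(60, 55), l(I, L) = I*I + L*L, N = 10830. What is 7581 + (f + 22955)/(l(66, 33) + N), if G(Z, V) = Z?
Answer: 5876769/775 ≈ 7582.9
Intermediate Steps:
l(I, L) = I² + L²
f = 8419 (f = 8359 + 60 = 8419)
7581 + (f + 22955)/(l(66, 33) + N) = 7581 + (8419 + 22955)/((66² + 33²) + 10830) = 7581 + 31374/((4356 + 1089) + 10830) = 7581 + 31374/(5445 + 10830) = 7581 + 31374/16275 = 7581 + 31374*(1/16275) = 7581 + 1494/775 = 5876769/775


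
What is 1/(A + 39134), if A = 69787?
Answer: 1/108921 ≈ 9.1810e-6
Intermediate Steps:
1/(A + 39134) = 1/(69787 + 39134) = 1/108921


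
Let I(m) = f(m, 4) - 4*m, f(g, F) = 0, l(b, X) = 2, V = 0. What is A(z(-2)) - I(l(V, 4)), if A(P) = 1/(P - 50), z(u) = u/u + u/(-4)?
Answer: 774/97 ≈ 7.9794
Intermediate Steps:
z(u) = 1 - u/4 (z(u) = 1 + u*(-¼) = 1 - u/4)
A(P) = 1/(-50 + P)
I(m) = -4*m (I(m) = 0 - 4*m = -4*m)
A(z(-2)) - I(l(V, 4)) = 1/(-50 + (1 - ¼*(-2))) - (-4)*2 = 1/(-50 + (1 + ½)) - 1*(-8) = 1/(-50 + 3/2) + 8 = 1/(-97/2) + 8 = -2/97 + 8 = 774/97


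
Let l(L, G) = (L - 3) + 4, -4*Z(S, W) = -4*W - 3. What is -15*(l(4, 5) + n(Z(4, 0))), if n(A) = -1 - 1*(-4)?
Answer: -120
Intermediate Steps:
Z(S, W) = ¾ + W (Z(S, W) = -(-4*W - 3)/4 = -(-3 - 4*W)/4 = ¾ + W)
l(L, G) = 1 + L (l(L, G) = (-3 + L) + 4 = 1 + L)
n(A) = 3 (n(A) = -1 + 4 = 3)
-15*(l(4, 5) + n(Z(4, 0))) = -15*((1 + 4) + 3) = -15*(5 + 3) = -15*8 = -120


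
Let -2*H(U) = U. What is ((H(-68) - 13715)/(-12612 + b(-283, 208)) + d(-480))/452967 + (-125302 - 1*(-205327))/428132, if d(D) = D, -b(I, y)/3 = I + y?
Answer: 446472738029297/2402206793106228 ≈ 0.18586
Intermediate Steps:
b(I, y) = -3*I - 3*y (b(I, y) = -3*(I + y) = -3*I - 3*y)
H(U) = -U/2
((H(-68) - 13715)/(-12612 + b(-283, 208)) + d(-480))/452967 + (-125302 - 1*(-205327))/428132 = ((-½*(-68) - 13715)/(-12612 + (-3*(-283) - 3*208)) - 480)/452967 + (-125302 - 1*(-205327))/428132 = ((34 - 13715)/(-12612 + (849 - 624)) - 480)*(1/452967) + (-125302 + 205327)*(1/428132) = (-13681/(-12612 + 225) - 480)*(1/452967) + 80025*(1/428132) = (-13681/(-12387) - 480)*(1/452967) + 80025/428132 = (-13681*(-1/12387) - 480)*(1/452967) + 80025/428132 = (13681/12387 - 480)*(1/452967) + 80025/428132 = -5932079/12387*1/452967 + 80025/428132 = -5932079/5610902229 + 80025/428132 = 446472738029297/2402206793106228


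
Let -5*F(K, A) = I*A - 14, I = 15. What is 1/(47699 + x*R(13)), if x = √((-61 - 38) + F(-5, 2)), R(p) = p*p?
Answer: 238495/11390567676 - 169*I*√2555/11390567676 ≈ 2.0938e-5 - 7.4996e-7*I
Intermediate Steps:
R(p) = p²
F(K, A) = 14/5 - 3*A (F(K, A) = -(15*A - 14)/5 = -(-14 + 15*A)/5 = 14/5 - 3*A)
x = I*√2555/5 (x = √((-61 - 38) + (14/5 - 3*2)) = √(-99 + (14/5 - 6)) = √(-99 - 16/5) = √(-511/5) = I*√2555/5 ≈ 10.109*I)
1/(47699 + x*R(13)) = 1/(47699 + (I*√2555/5)*13²) = 1/(47699 + (I*√2555/5)*169) = 1/(47699 + 169*I*√2555/5)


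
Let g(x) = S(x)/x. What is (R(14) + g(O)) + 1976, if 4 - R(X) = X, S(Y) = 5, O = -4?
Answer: 7859/4 ≈ 1964.8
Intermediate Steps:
g(x) = 5/x
R(X) = 4 - X
(R(14) + g(O)) + 1976 = ((4 - 1*14) + 5/(-4)) + 1976 = ((4 - 14) + 5*(-1/4)) + 1976 = (-10 - 5/4) + 1976 = -45/4 + 1976 = 7859/4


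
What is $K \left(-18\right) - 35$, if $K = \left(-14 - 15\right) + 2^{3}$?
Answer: $343$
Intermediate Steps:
$K = -21$ ($K = -29 + 8 = -21$)
$K \left(-18\right) - 35 = \left(-21\right) \left(-18\right) - 35 = 378 - 35 = 343$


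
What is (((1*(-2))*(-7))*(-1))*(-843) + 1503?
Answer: 13305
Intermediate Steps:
(((1*(-2))*(-7))*(-1))*(-843) + 1503 = (-2*(-7)*(-1))*(-843) + 1503 = (14*(-1))*(-843) + 1503 = -14*(-843) + 1503 = 11802 + 1503 = 13305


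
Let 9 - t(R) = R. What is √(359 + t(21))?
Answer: √347 ≈ 18.628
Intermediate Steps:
t(R) = 9 - R
√(359 + t(21)) = √(359 + (9 - 1*21)) = √(359 + (9 - 21)) = √(359 - 12) = √347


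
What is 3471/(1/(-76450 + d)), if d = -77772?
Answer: -535304562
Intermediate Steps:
3471/(1/(-76450 + d)) = 3471/(1/(-76450 - 77772)) = 3471/(1/(-154222)) = 3471/(-1/154222) = 3471*(-154222) = -535304562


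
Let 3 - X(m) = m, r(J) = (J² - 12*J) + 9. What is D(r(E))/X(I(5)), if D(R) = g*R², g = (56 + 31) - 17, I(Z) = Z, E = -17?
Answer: -8820140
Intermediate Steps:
g = 70 (g = 87 - 17 = 70)
r(J) = 9 + J² - 12*J
X(m) = 3 - m
D(R) = 70*R²
D(r(E))/X(I(5)) = (70*(9 + (-17)² - 12*(-17))²)/(3 - 1*5) = (70*(9 + 289 + 204)²)/(3 - 5) = (70*502²)/(-2) = (70*252004)*(-½) = 17640280*(-½) = -8820140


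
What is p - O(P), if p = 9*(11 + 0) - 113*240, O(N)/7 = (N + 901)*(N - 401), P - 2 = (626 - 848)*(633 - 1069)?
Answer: -65919825966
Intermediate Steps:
P = 96794 (P = 2 + (626 - 848)*(633 - 1069) = 2 - 222*(-436) = 2 + 96792 = 96794)
O(N) = 7*(-401 + N)*(901 + N) (O(N) = 7*((N + 901)*(N - 401)) = 7*((901 + N)*(-401 + N)) = 7*((-401 + N)*(901 + N)) = 7*(-401 + N)*(901 + N))
p = -27021 (p = 9*11 - 27120 = 99 - 27120 = -27021)
p - O(P) = -27021 - (-2529107 + 7*96794**2 + 3500*96794) = -27021 - (-2529107 + 7*9369078436 + 338779000) = -27021 - (-2529107 + 65583549052 + 338779000) = -27021 - 1*65919798945 = -27021 - 65919798945 = -65919825966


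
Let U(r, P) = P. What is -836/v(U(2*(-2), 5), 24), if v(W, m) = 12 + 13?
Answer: -836/25 ≈ -33.440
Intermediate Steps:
v(W, m) = 25
-836/v(U(2*(-2), 5), 24) = -836/25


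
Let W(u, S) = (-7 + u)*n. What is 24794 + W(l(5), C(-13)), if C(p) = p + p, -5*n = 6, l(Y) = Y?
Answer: 123982/5 ≈ 24796.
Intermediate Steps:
n = -6/5 (n = -1/5*6 = -6/5 ≈ -1.2000)
C(p) = 2*p
W(u, S) = 42/5 - 6*u/5 (W(u, S) = (-7 + u)*(-6/5) = 42/5 - 6*u/5)
24794 + W(l(5), C(-13)) = 24794 + (42/5 - 6/5*5) = 24794 + (42/5 - 6) = 24794 + 12/5 = 123982/5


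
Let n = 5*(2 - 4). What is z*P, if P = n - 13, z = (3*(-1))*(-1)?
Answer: -69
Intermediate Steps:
n = -10 (n = 5*(-2) = -10)
z = 3 (z = -3*(-1) = 3)
P = -23 (P = -10 - 13 = -23)
z*P = 3*(-23) = -69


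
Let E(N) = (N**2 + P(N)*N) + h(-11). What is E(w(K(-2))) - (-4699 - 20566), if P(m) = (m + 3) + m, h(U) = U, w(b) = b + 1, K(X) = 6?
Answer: 25422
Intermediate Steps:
w(b) = 1 + b
P(m) = 3 + 2*m (P(m) = (3 + m) + m = 3 + 2*m)
E(N) = -11 + N**2 + N*(3 + 2*N) (E(N) = (N**2 + (3 + 2*N)*N) - 11 = (N**2 + N*(3 + 2*N)) - 11 = -11 + N**2 + N*(3 + 2*N))
E(w(K(-2))) - (-4699 - 20566) = (-11 + 3*(1 + 6) + 3*(1 + 6)**2) - (-4699 - 20566) = (-11 + 3*7 + 3*7**2) - 1*(-25265) = (-11 + 21 + 3*49) + 25265 = (-11 + 21 + 147) + 25265 = 157 + 25265 = 25422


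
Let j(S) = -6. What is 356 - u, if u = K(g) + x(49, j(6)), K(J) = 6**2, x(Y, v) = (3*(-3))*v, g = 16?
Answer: 266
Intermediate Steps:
x(Y, v) = -9*v
K(J) = 36
u = 90 (u = 36 - 9*(-6) = 36 + 54 = 90)
356 - u = 356 - 1*90 = 356 - 90 = 266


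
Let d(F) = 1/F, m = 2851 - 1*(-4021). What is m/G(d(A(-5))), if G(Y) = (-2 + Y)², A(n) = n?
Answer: 171800/121 ≈ 1419.8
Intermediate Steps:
m = 6872 (m = 2851 + 4021 = 6872)
d(F) = 1/F
m/G(d(A(-5))) = 6872/((-2 + 1/(-5))²) = 6872/((-2 - ⅕)²) = 6872/((-11/5)²) = 6872/(121/25) = 6872*(25/121) = 171800/121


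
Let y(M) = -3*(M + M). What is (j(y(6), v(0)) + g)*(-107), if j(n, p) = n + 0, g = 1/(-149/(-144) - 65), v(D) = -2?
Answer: 35496180/9211 ≈ 3853.7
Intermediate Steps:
y(M) = -6*M
g = -144/9211 (g = 1/(-149*(-1/144) - 65) = 1/(149/144 - 65) = 1/(-9211/144) = -144/9211 ≈ -0.015633)
j(n, p) = n
(j(y(6), v(0)) + g)*(-107) = (-6*6 - 144/9211)*(-107) = (-36 - 144/9211)*(-107) = -331740/9211*(-107) = 35496180/9211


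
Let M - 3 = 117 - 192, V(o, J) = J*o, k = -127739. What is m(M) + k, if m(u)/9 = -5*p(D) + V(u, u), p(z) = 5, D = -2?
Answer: -81308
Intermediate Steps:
M = -72 (M = 3 + (117 - 192) = 3 - 75 = -72)
m(u) = -225 + 9*u² (m(u) = 9*(-5*5 + u*u) = 9*(-25 + u²) = -225 + 9*u²)
m(M) + k = (-225 + 9*(-72)²) - 127739 = (-225 + 9*5184) - 127739 = (-225 + 46656) - 127739 = 46431 - 127739 = -81308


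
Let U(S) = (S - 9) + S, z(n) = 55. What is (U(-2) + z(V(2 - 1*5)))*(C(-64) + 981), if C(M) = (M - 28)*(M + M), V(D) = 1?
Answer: 535794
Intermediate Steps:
U(S) = -9 + 2*S (U(S) = (-9 + S) + S = -9 + 2*S)
C(M) = 2*M*(-28 + M) (C(M) = (-28 + M)*(2*M) = 2*M*(-28 + M))
(U(-2) + z(V(2 - 1*5)))*(C(-64) + 981) = ((-9 + 2*(-2)) + 55)*(2*(-64)*(-28 - 64) + 981) = ((-9 - 4) + 55)*(2*(-64)*(-92) + 981) = (-13 + 55)*(11776 + 981) = 42*12757 = 535794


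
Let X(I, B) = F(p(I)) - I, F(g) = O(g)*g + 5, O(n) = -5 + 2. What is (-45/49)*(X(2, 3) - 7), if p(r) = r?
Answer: 450/49 ≈ 9.1837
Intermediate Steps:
O(n) = -3
F(g) = 5 - 3*g (F(g) = -3*g + 5 = 5 - 3*g)
X(I, B) = 5 - 4*I (X(I, B) = (5 - 3*I) - I = 5 - 4*I)
(-45/49)*(X(2, 3) - 7) = (-45/49)*((5 - 4*2) - 7) = (-45*1/49)*((5 - 8) - 7) = -45*(-3 - 7)/49 = -45/49*(-10) = 450/49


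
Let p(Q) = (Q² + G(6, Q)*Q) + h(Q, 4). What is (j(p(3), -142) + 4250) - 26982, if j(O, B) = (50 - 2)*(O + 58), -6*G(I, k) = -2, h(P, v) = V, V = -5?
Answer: -19708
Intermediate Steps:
h(P, v) = -5
G(I, k) = ⅓ (G(I, k) = -⅙*(-2) = ⅓)
p(Q) = -5 + Q² + Q/3 (p(Q) = (Q² + Q/3) - 5 = -5 + Q² + Q/3)
j(O, B) = 2784 + 48*O (j(O, B) = 48*(58 + O) = 2784 + 48*O)
(j(p(3), -142) + 4250) - 26982 = ((2784 + 48*(-5 + 3² + (⅓)*3)) + 4250) - 26982 = ((2784 + 48*(-5 + 9 + 1)) + 4250) - 26982 = ((2784 + 48*5) + 4250) - 26982 = ((2784 + 240) + 4250) - 26982 = (3024 + 4250) - 26982 = 7274 - 26982 = -19708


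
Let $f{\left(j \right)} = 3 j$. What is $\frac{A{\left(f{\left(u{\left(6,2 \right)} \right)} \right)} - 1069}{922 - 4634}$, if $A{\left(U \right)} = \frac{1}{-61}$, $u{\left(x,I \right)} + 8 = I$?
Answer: $\frac{32605}{113216} \approx 0.28799$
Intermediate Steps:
$u{\left(x,I \right)} = -8 + I$
$A{\left(U \right)} = - \frac{1}{61}$
$\frac{A{\left(f{\left(u{\left(6,2 \right)} \right)} \right)} - 1069}{922 - 4634} = \frac{- \frac{1}{61} - 1069}{922 - 4634} = \frac{- \frac{1}{61} - 1069}{-3712} = \left(- \frac{65210}{61}\right) \left(- \frac{1}{3712}\right) = \frac{32605}{113216}$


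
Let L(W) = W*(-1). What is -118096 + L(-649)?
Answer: -117447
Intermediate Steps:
L(W) = -W
-118096 + L(-649) = -118096 - 1*(-649) = -118096 + 649 = -117447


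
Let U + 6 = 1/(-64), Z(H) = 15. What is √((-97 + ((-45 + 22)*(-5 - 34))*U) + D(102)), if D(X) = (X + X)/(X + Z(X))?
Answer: I*√534542385/312 ≈ 74.103*I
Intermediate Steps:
U = -385/64 (U = -6 + 1/(-64) = -6 - 1/64 = -385/64 ≈ -6.0156)
D(X) = 2*X/(15 + X) (D(X) = (X + X)/(X + 15) = (2*X)/(15 + X) = 2*X/(15 + X))
√((-97 + ((-45 + 22)*(-5 - 34))*U) + D(102)) = √((-97 + ((-45 + 22)*(-5 - 34))*(-385/64)) + 2*102/(15 + 102)) = √((-97 - 23*(-39)*(-385/64)) + 2*102/117) = √((-97 + 897*(-385/64)) + 2*102*(1/117)) = √((-97 - 345345/64) + 68/39) = √(-351553/64 + 68/39) = √(-13706215/2496) = I*√534542385/312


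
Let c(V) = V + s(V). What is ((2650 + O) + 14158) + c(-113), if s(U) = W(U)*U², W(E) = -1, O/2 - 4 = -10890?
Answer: -17846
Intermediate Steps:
O = -21772 (O = 8 + 2*(-10890) = 8 - 21780 = -21772)
s(U) = -U²
c(V) = V - V²
((2650 + O) + 14158) + c(-113) = ((2650 - 21772) + 14158) - 113*(1 - 1*(-113)) = (-19122 + 14158) - 113*(1 + 113) = -4964 - 113*114 = -4964 - 12882 = -17846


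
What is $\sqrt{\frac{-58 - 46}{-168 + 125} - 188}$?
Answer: $\frac{2 i \sqrt{85785}}{43} \approx 13.623 i$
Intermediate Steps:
$\sqrt{\frac{-58 - 46}{-168 + 125} - 188} = \sqrt{- \frac{104}{-43} - 188} = \sqrt{\left(-104\right) \left(- \frac{1}{43}\right) - 188} = \sqrt{\frac{104}{43} - 188} = \sqrt{- \frac{7980}{43}} = \frac{2 i \sqrt{85785}}{43}$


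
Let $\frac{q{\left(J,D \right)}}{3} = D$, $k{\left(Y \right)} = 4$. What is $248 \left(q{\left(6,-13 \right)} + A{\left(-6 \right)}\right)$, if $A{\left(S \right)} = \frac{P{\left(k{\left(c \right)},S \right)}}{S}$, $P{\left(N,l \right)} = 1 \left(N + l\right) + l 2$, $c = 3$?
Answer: $- \frac{27280}{3} \approx -9093.3$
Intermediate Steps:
$P{\left(N,l \right)} = N + 3 l$ ($P{\left(N,l \right)} = \left(N + l\right) + 2 l = N + 3 l$)
$q{\left(J,D \right)} = 3 D$
$A{\left(S \right)} = \frac{4 + 3 S}{S}$
$248 \left(q{\left(6,-13 \right)} + A{\left(-6 \right)}\right) = 248 \left(3 \left(-13\right) + \left(3 + \frac{4}{-6}\right)\right) = 248 \left(-39 + \left(3 + 4 \left(- \frac{1}{6}\right)\right)\right) = 248 \left(-39 + \left(3 - \frac{2}{3}\right)\right) = 248 \left(-39 + \frac{7}{3}\right) = 248 \left(- \frac{110}{3}\right) = - \frac{27280}{3}$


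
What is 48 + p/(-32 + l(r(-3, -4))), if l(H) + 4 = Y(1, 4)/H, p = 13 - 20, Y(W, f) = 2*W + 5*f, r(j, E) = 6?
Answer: 4677/97 ≈ 48.216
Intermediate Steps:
p = -7
l(H) = -4 + 22/H (l(H) = -4 + (2*1 + 5*4)/H = -4 + (2 + 20)/H = -4 + 22/H)
48 + p/(-32 + l(r(-3, -4))) = 48 - 7/(-32 + (-4 + 22/6)) = 48 - 7/(-32 + (-4 + 22*(⅙))) = 48 - 7/(-32 + (-4 + 11/3)) = 48 - 7/(-32 - ⅓) = 48 - 7/(-97/3) = 48 - 7*(-3/97) = 48 + 21/97 = 4677/97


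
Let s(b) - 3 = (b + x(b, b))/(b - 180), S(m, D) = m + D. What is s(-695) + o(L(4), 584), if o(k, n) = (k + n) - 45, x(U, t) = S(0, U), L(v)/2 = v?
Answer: 96528/175 ≈ 551.59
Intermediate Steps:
L(v) = 2*v
S(m, D) = D + m
x(U, t) = U (x(U, t) = U + 0 = U)
o(k, n) = -45 + k + n
s(b) = 3 + 2*b/(-180 + b) (s(b) = 3 + (b + b)/(b - 180) = 3 + (2*b)/(-180 + b) = 3 + 2*b/(-180 + b))
s(-695) + o(L(4), 584) = 5*(-108 - 695)/(-180 - 695) + (-45 + 2*4 + 584) = 5*(-803)/(-875) + (-45 + 8 + 584) = 5*(-1/875)*(-803) + 547 = 803/175 + 547 = 96528/175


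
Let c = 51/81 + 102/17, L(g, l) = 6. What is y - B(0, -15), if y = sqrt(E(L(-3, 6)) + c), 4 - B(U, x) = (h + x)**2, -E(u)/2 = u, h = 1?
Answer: 192 + I*sqrt(435)/9 ≈ 192.0 + 2.3174*I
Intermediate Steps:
E(u) = -2*u
c = 179/27 (c = 51*(1/81) + 102*(1/17) = 17/27 + 6 = 179/27 ≈ 6.6296)
B(U, x) = 4 - (1 + x)**2
y = I*sqrt(435)/9 (y = sqrt(-2*6 + 179/27) = sqrt(-12 + 179/27) = sqrt(-145/27) = I*sqrt(435)/9 ≈ 2.3174*I)
y - B(0, -15) = I*sqrt(435)/9 - (4 - (1 - 15)**2) = I*sqrt(435)/9 - (4 - 1*(-14)**2) = I*sqrt(435)/9 - (4 - 1*196) = I*sqrt(435)/9 - (4 - 196) = I*sqrt(435)/9 - 1*(-192) = I*sqrt(435)/9 + 192 = 192 + I*sqrt(435)/9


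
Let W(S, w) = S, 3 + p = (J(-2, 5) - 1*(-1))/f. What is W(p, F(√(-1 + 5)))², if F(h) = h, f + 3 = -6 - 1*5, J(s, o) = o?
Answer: 576/49 ≈ 11.755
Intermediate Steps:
f = -14 (f = -3 + (-6 - 1*5) = -3 + (-6 - 5) = -3 - 11 = -14)
p = -24/7 (p = -3 + (5 - 1*(-1))/(-14) = -3 + (5 + 1)*(-1/14) = -3 + 6*(-1/14) = -3 - 3/7 = -24/7 ≈ -3.4286)
W(p, F(√(-1 + 5)))² = (-24/7)² = 576/49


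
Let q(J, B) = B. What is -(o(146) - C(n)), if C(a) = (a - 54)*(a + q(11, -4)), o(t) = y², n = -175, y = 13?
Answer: 40822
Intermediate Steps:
o(t) = 169 (o(t) = 13² = 169)
C(a) = (-54 + a)*(-4 + a) (C(a) = (a - 54)*(a - 4) = (-54 + a)*(-4 + a))
-(o(146) - C(n)) = -(169 - (216 + (-175)² - 58*(-175))) = -(169 - (216 + 30625 + 10150)) = -(169 - 1*40991) = -(169 - 40991) = -1*(-40822) = 40822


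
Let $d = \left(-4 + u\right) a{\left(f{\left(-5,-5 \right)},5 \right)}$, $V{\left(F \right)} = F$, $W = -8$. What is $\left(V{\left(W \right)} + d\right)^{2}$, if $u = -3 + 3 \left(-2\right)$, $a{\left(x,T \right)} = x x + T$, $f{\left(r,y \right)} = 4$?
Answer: $78961$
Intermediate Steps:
$a{\left(x,T \right)} = T + x^{2}$ ($a{\left(x,T \right)} = x^{2} + T = T + x^{2}$)
$u = -9$ ($u = -3 - 6 = -9$)
$d = -273$ ($d = \left(-4 - 9\right) \left(5 + 4^{2}\right) = - 13 \left(5 + 16\right) = \left(-13\right) 21 = -273$)
$\left(V{\left(W \right)} + d\right)^{2} = \left(-8 - 273\right)^{2} = \left(-281\right)^{2} = 78961$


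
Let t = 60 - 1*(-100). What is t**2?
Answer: 25600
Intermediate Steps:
t = 160 (t = 60 + 100 = 160)
t**2 = 160**2 = 25600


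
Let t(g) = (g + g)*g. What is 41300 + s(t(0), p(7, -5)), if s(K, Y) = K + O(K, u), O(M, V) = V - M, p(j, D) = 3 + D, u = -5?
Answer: 41295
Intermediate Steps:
t(g) = 2*g**2 (t(g) = (2*g)*g = 2*g**2)
s(K, Y) = -5 (s(K, Y) = K + (-5 - K) = -5)
41300 + s(t(0), p(7, -5)) = 41300 - 5 = 41295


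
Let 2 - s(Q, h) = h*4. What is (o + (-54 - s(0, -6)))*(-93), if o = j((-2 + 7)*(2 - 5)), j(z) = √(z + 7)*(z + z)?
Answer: 7440 + 5580*I*√2 ≈ 7440.0 + 7891.3*I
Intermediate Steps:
s(Q, h) = 2 - 4*h (s(Q, h) = 2 - h*4 = 2 - 4*h)
j(z) = 2*z*√(7 + z) (j(z) = √(7 + z)*(2*z) = 2*z*√(7 + z))
o = -60*I*√2 (o = 2*((-2 + 7)*(2 - 5))*√(7 + (-2 + 7)*(2 - 5)) = 2*(5*(-3))*√(7 + 5*(-3)) = 2*(-15)*√(7 - 15) = 2*(-15)*√(-8) = 2*(-15)*(2*I*√2) = -60*I*√2 ≈ -84.853*I)
(o + (-54 - s(0, -6)))*(-93) = (-60*I*√2 + (-54 - (2 - 4*(-6))))*(-93) = (-60*I*√2 + (-54 - (2 + 24)))*(-93) = (-60*I*√2 + (-54 - 1*26))*(-93) = (-60*I*√2 + (-54 - 26))*(-93) = (-60*I*√2 - 80)*(-93) = (-80 - 60*I*√2)*(-93) = 7440 + 5580*I*√2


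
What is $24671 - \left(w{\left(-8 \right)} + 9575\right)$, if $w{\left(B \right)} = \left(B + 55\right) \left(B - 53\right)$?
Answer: $17963$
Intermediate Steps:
$w{\left(B \right)} = \left(-53 + B\right) \left(55 + B\right)$ ($w{\left(B \right)} = \left(55 + B\right) \left(-53 + B\right) = \left(-53 + B\right) \left(55 + B\right)$)
$24671 - \left(w{\left(-8 \right)} + 9575\right) = 24671 - \left(\left(-2915 + \left(-8\right)^{2} + 2 \left(-8\right)\right) + 9575\right) = 24671 - \left(\left(-2915 + 64 - 16\right) + 9575\right) = 24671 - \left(-2867 + 9575\right) = 24671 - 6708 = 17963$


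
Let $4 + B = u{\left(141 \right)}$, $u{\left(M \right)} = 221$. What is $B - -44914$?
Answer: $45131$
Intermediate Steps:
$B = 217$ ($B = -4 + 221 = 217$)
$B - -44914 = 217 - -44914 = 217 + 44914 = 45131$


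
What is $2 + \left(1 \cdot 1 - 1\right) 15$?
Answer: $2$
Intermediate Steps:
$2 + \left(1 \cdot 1 - 1\right) 15 = 2 + \left(1 - 1\right) 15 = 2 + 0 \cdot 15 = 2 + 0 = 2$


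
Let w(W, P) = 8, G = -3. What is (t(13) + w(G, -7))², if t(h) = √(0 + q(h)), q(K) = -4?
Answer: 60 + 32*I ≈ 60.0 + 32.0*I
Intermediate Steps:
t(h) = 2*I (t(h) = √(0 - 4) = √(-4) = 2*I)
(t(13) + w(G, -7))² = (2*I + 8)² = (8 + 2*I)²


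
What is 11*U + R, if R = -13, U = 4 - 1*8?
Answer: -57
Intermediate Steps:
U = -4 (U = 4 - 8 = -4)
11*U + R = 11*(-4) - 13 = -44 - 13 = -57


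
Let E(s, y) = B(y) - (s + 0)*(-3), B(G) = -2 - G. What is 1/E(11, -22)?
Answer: 1/53 ≈ 0.018868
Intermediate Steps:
E(s, y) = -2 - y + 3*s (E(s, y) = (-2 - y) - (s + 0)*(-3) = (-2 - y) - s*(-3) = (-2 - y) - (-3)*s = (-2 - y) + 3*s = -2 - y + 3*s)
1/E(11, -22) = 1/(-2 - 1*(-22) + 3*11) = 1/(-2 + 22 + 33) = 1/53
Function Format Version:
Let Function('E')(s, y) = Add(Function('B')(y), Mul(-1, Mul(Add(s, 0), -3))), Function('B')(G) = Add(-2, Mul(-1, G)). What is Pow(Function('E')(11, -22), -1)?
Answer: Rational(1, 53) ≈ 0.018868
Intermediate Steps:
Function('E')(s, y) = Add(-2, Mul(-1, y), Mul(3, s)) (Function('E')(s, y) = Add(Add(-2, Mul(-1, y)), Mul(-1, Mul(Add(s, 0), -3))) = Add(Add(-2, Mul(-1, y)), Mul(-1, Mul(s, -3))) = Add(Add(-2, Mul(-1, y)), Mul(-1, Mul(-3, s))) = Add(Add(-2, Mul(-1, y)), Mul(3, s)) = Add(-2, Mul(-1, y), Mul(3, s)))
Pow(Function('E')(11, -22), -1) = Pow(Add(-2, Mul(-1, -22), Mul(3, 11)), -1) = Pow(Add(-2, 22, 33), -1) = Pow(53, -1) = Rational(1, 53)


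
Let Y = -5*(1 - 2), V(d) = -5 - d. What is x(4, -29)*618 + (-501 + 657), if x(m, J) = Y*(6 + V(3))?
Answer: -6024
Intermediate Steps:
Y = 5 (Y = -5*(-1) = 5)
x(m, J) = -10 (x(m, J) = 5*(6 + (-5 - 1*3)) = 5*(6 + (-5 - 3)) = 5*(6 - 8) = 5*(-2) = -10)
x(4, -29)*618 + (-501 + 657) = -10*618 + (-501 + 657) = -6180 + 156 = -6024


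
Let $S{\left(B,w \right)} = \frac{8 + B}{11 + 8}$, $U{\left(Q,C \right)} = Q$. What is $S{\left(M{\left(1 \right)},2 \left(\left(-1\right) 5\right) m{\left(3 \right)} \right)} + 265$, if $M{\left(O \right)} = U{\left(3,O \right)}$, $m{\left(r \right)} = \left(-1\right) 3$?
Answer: $\frac{5046}{19} \approx 265.58$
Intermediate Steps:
$m{\left(r \right)} = -3$
$M{\left(O \right)} = 3$
$S{\left(B,w \right)} = \frac{8}{19} + \frac{B}{19}$ ($S{\left(B,w \right)} = \frac{8 + B}{19} = \left(8 + B\right) \frac{1}{19} = \frac{8}{19} + \frac{B}{19}$)
$S{\left(M{\left(1 \right)},2 \left(\left(-1\right) 5\right) m{\left(3 \right)} \right)} + 265 = \left(\frac{8}{19} + \frac{1}{19} \cdot 3\right) + 265 = \left(\frac{8}{19} + \frac{3}{19}\right) + 265 = \frac{11}{19} + 265 = \frac{5046}{19}$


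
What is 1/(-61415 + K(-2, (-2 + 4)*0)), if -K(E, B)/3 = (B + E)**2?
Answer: -1/61427 ≈ -1.6279e-5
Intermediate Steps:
K(E, B) = -3*(B + E)**2
1/(-61415 + K(-2, (-2 + 4)*0)) = 1/(-61415 - 3*((-2 + 4)*0 - 2)**2) = 1/(-61415 - 3*(2*0 - 2)**2) = 1/(-61415 - 3*(0 - 2)**2) = 1/(-61415 - 3*(-2)**2) = 1/(-61415 - 3*4) = 1/(-61415 - 12) = 1/(-61427) = -1/61427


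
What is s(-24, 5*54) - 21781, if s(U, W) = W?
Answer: -21511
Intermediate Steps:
s(-24, 5*54) - 21781 = 5*54 - 21781 = 270 - 21781 = -21511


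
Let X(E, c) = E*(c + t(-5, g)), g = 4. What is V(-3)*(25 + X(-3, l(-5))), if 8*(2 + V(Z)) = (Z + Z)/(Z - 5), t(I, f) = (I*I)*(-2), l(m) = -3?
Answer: -1403/4 ≈ -350.75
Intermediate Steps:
t(I, f) = -2*I² (t(I, f) = I²*(-2) = -2*I²)
V(Z) = -2 + Z/(4*(-5 + Z)) (V(Z) = -2 + ((Z + Z)/(Z - 5))/8 = -2 + ((2*Z)/(-5 + Z))/8 = -2 + (2*Z/(-5 + Z))/8 = -2 + Z/(4*(-5 + Z)))
X(E, c) = E*(-50 + c) (X(E, c) = E*(c - 2*(-5)²) = E*(c - 2*25) = E*(c - 50) = E*(-50 + c))
V(-3)*(25 + X(-3, l(-5))) = ((40 - 7*(-3))/(4*(-5 - 3)))*(25 - 3*(-50 - 3)) = ((¼)*(40 + 21)/(-8))*(25 - 3*(-53)) = ((¼)*(-⅛)*61)*(25 + 159) = -61/32*184 = -1403/4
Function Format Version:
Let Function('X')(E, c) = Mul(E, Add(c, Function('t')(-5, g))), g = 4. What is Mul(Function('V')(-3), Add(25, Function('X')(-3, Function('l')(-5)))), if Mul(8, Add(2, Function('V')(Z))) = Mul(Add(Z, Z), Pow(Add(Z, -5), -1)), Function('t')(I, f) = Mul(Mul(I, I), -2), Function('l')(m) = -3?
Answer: Rational(-1403, 4) ≈ -350.75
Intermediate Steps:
Function('t')(I, f) = Mul(-2, Pow(I, 2)) (Function('t')(I, f) = Mul(Pow(I, 2), -2) = Mul(-2, Pow(I, 2)))
Function('V')(Z) = Add(-2, Mul(Rational(1, 4), Z, Pow(Add(-5, Z), -1))) (Function('V')(Z) = Add(-2, Mul(Rational(1, 8), Mul(Add(Z, Z), Pow(Add(Z, -5), -1)))) = Add(-2, Mul(Rational(1, 8), Mul(Mul(2, Z), Pow(Add(-5, Z), -1)))) = Add(-2, Mul(Rational(1, 8), Mul(2, Z, Pow(Add(-5, Z), -1)))) = Add(-2, Mul(Rational(1, 4), Z, Pow(Add(-5, Z), -1))))
Function('X')(E, c) = Mul(E, Add(-50, c)) (Function('X')(E, c) = Mul(E, Add(c, Mul(-2, Pow(-5, 2)))) = Mul(E, Add(c, Mul(-2, 25))) = Mul(E, Add(c, -50)) = Mul(E, Add(-50, c)))
Mul(Function('V')(-3), Add(25, Function('X')(-3, Function('l')(-5)))) = Mul(Mul(Rational(1, 4), Pow(Add(-5, -3), -1), Add(40, Mul(-7, -3))), Add(25, Mul(-3, Add(-50, -3)))) = Mul(Mul(Rational(1, 4), Pow(-8, -1), Add(40, 21)), Add(25, Mul(-3, -53))) = Mul(Mul(Rational(1, 4), Rational(-1, 8), 61), Add(25, 159)) = Mul(Rational(-61, 32), 184) = Rational(-1403, 4)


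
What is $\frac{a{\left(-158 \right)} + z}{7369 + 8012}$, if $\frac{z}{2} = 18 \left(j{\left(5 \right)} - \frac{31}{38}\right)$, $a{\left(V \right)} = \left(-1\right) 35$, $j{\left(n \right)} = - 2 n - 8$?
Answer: $- \frac{13535}{292239} \approx -0.046315$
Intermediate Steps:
$j{\left(n \right)} = -8 - 2 n$
$a{\left(V \right)} = -35$
$z = - \frac{12870}{19}$ ($z = 2 \cdot 18 \left(\left(-8 - 10\right) - \frac{31}{38}\right) = 2 \cdot 18 \left(-18 - \frac{31}{38}\right) = 2 \cdot 18 \left(- \frac{715}{38}\right) = 2 \left(- \frac{6435}{19}\right) = - \frac{12870}{19} \approx -677.37$)
$\frac{a{\left(-158 \right)} + z}{7369 + 8012} = \frac{-35 - \frac{12870}{19}}{7369 + 8012} = - \frac{13535}{19 \cdot 15381} = \left(- \frac{13535}{19}\right) \frac{1}{15381} = - \frac{13535}{292239}$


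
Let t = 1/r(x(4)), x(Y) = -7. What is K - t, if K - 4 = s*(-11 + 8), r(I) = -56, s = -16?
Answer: 2913/56 ≈ 52.018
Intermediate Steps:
t = -1/56 (t = 1/(-56) = -1/56 ≈ -0.017857)
K = 52 (K = 4 - 16*(-11 + 8) = 4 - 16*(-3) = 4 + 48 = 52)
K - t = 52 - 1*(-1/56) = 52 + 1/56 = 2913/56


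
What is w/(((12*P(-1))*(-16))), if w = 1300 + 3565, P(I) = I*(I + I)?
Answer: -4865/384 ≈ -12.669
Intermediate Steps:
P(I) = 2*I² (P(I) = I*(2*I) = 2*I²)
w = 4865
w/(((12*P(-1))*(-16))) = 4865/(((12*(2*(-1)²))*(-16))) = 4865/(((12*(2*1))*(-16))) = 4865/(((12*2)*(-16))) = 4865/((24*(-16))) = 4865/(-384) = 4865*(-1/384) = -4865/384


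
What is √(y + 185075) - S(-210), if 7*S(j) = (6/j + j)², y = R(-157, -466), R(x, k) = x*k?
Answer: -54037201/8575 + 3*√28693 ≈ -5793.5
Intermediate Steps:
R(x, k) = k*x
y = 73162 (y = -466*(-157) = 73162)
S(j) = (j + 6/j)²/7 (S(j) = (6/j + j)²/7 = (j + 6/j)²/7)
√(y + 185075) - S(-210) = √(73162 + 185075) - (6 + (-210)²)²/(7*(-210)²) = √258237 - (6 + 44100)²/(7*44100) = 3*√28693 - 44106²/(7*44100) = 3*√28693 - 1945339236/(7*44100) = 3*√28693 - 1*54037201/8575 = 3*√28693 - 54037201/8575 = -54037201/8575 + 3*√28693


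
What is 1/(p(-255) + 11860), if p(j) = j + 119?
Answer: 1/11724 ≈ 8.5295e-5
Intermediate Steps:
p(j) = 119 + j
1/(p(-255) + 11860) = 1/((119 - 255) + 11860) = 1/(-136 + 11860) = 1/11724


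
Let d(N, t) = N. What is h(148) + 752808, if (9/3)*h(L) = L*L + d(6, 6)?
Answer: 2280334/3 ≈ 7.6011e+5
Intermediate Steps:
h(L) = 2 + L²/3 (h(L) = (L*L + 6)/3 = (L² + 6)/3 = (6 + L²)/3 = 2 + L²/3)
h(148) + 752808 = (2 + (⅓)*148²) + 752808 = (2 + (⅓)*21904) + 752808 = (2 + 21904/3) + 752808 = 21910/3 + 752808 = 2280334/3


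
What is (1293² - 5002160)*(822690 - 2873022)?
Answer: 6828243213252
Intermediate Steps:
(1293² - 5002160)*(822690 - 2873022) = (1671849 - 5002160)*(-2050332) = -3330311*(-2050332) = 6828243213252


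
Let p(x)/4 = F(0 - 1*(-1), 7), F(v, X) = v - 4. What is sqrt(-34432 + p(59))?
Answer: 2*I*sqrt(8611) ≈ 185.59*I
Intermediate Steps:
F(v, X) = -4 + v
p(x) = -12 (p(x) = 4*(-4 + (0 - 1*(-1))) = 4*(-4 + (0 + 1)) = 4*(-4 + 1) = 4*(-3) = -12)
sqrt(-34432 + p(59)) = sqrt(-34432 - 12) = sqrt(-34444) = 2*I*sqrt(8611)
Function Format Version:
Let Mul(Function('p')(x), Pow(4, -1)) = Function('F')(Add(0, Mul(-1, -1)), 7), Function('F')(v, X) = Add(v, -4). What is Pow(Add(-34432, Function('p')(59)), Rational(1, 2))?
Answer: Mul(2, I, Pow(8611, Rational(1, 2))) ≈ Mul(185.59, I)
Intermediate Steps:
Function('F')(v, X) = Add(-4, v)
Function('p')(x) = -12 (Function('p')(x) = Mul(4, Add(-4, Add(0, Mul(-1, -1)))) = Mul(4, Add(-4, Add(0, 1))) = Mul(4, Add(-4, 1)) = Mul(4, -3) = -12)
Pow(Add(-34432, Function('p')(59)), Rational(1, 2)) = Pow(Add(-34432, -12), Rational(1, 2)) = Pow(-34444, Rational(1, 2)) = Mul(2, I, Pow(8611, Rational(1, 2)))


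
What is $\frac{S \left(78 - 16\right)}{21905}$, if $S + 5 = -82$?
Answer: $- \frac{5394}{21905} \approx -0.24625$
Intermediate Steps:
$S = -87$ ($S = -5 - 82 = -87$)
$\frac{S \left(78 - 16\right)}{21905} = \frac{\left(-87\right) \left(78 - 16\right)}{21905} = \left(-87\right) 62 \cdot \frac{1}{21905} = \left(-5394\right) \frac{1}{21905} = - \frac{5394}{21905}$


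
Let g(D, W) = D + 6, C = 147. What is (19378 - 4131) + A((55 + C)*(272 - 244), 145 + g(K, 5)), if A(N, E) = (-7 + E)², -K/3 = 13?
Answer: 26272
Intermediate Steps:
K = -39 (K = -3*13 = -39)
g(D, W) = 6 + D
(19378 - 4131) + A((55 + C)*(272 - 244), 145 + g(K, 5)) = (19378 - 4131) + (-7 + (145 + (6 - 39)))² = 15247 + (-7 + (145 - 33))² = 15247 + (-7 + 112)² = 15247 + 105² = 15247 + 11025 = 26272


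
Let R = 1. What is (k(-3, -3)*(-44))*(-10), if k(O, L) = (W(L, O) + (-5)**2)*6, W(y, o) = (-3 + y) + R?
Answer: 52800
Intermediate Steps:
W(y, o) = -2 + y (W(y, o) = (-3 + y) + 1 = -2 + y)
k(O, L) = 138 + 6*L (k(O, L) = ((-2 + L) + (-5)**2)*6 = ((-2 + L) + 25)*6 = (23 + L)*6 = 138 + 6*L)
(k(-3, -3)*(-44))*(-10) = ((138 + 6*(-3))*(-44))*(-10) = ((138 - 18)*(-44))*(-10) = (120*(-44))*(-10) = -5280*(-10) = 52800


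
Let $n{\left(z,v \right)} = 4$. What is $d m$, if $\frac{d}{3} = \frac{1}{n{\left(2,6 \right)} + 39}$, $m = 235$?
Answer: $\frac{705}{43} \approx 16.395$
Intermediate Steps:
$d = \frac{3}{43}$ ($d = \frac{3}{4 + 39} = \frac{3}{43} \approx 0.069767$)
$d m = \frac{3}{43} \cdot 235 = \frac{705}{43}$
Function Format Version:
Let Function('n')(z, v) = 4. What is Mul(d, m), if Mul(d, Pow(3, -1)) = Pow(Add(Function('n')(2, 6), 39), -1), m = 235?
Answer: Rational(705, 43) ≈ 16.395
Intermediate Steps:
d = Rational(3, 43) (d = Mul(3, Pow(Add(4, 39), -1)) = Mul(3, Pow(43, -1)) = Mul(3, Rational(1, 43)) = Rational(3, 43) ≈ 0.069767)
Mul(d, m) = Mul(Rational(3, 43), 235) = Rational(705, 43)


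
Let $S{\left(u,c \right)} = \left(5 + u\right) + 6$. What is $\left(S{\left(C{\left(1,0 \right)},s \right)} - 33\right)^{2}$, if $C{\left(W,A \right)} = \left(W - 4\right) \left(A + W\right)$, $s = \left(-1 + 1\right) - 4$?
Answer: $625$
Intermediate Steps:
$s = -4$ ($s = 0 - 4 = -4$)
$C{\left(W,A \right)} = \left(-4 + W\right) \left(A + W\right)$
$S{\left(u,c \right)} = 11 + u$
$\left(S{\left(C{\left(1,0 \right)},s \right)} - 33\right)^{2} = \left(\left(11 + \left(1^{2} - 0 - 4 + 0 \cdot 1\right)\right) - 33\right)^{2} = \left(\left(11 + \left(1 + 0 - 4 + 0\right)\right) - 33\right)^{2} = \left(\left(11 - 3\right) - 33\right)^{2} = \left(8 - 33\right)^{2} = \left(-25\right)^{2} = 625$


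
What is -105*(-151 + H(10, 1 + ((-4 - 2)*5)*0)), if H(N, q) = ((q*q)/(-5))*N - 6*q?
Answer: 16695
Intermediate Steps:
H(N, q) = -6*q - N*q**2/5 (H(N, q) = (q**2*(-1/5))*N - 6*q = (-q**2/5)*N - 6*q = -N*q**2/5 - 6*q = -6*q - N*q**2/5)
-105*(-151 + H(10, 1 + ((-4 - 2)*5)*0)) = -105*(-151 - (1 + ((-4 - 2)*5)*0)*(30 + 10*(1 + ((-4 - 2)*5)*0))/5) = -105*(-151 - (1 - 6*5*0)*(30 + 10*(1 - 6*5*0))/5) = -105*(-151 - (1 - 30*0)*(30 + 10*(1 - 30*0))/5) = -105*(-151 - (1 + 0)*(30 + 10*(1 + 0))/5) = -105*(-151 - 1/5*1*(30 + 10*1)) = -105*(-151 - 1/5*1*(30 + 10)) = -105*(-151 - 1/5*1*40) = -105*(-151 - 8) = -105*(-159) = 16695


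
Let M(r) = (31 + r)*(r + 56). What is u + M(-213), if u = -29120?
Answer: -546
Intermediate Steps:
M(r) = (31 + r)*(56 + r)
u + M(-213) = -29120 + (1736 + (-213)² + 87*(-213)) = -29120 + (1736 + 45369 - 18531) = -29120 + 28574 = -546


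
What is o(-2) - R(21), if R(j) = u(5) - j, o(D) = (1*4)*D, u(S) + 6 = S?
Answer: 14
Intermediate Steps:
u(S) = -6 + S
o(D) = 4*D
R(j) = -1 - j (R(j) = (-6 + 5) - j = -1 - j)
o(-2) - R(21) = 4*(-2) - (-1 - 1*21) = -8 - (-1 - 21) = -8 - 1*(-22) = -8 + 22 = 14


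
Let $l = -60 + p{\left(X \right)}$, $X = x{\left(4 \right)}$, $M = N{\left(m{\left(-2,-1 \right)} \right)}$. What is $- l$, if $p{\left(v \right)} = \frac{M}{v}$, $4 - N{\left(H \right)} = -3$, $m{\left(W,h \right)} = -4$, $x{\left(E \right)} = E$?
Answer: $\frac{233}{4} \approx 58.25$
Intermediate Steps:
$N{\left(H \right)} = 7$ ($N{\left(H \right)} = 4 - -3 = 4 + 3 = 7$)
$M = 7$
$X = 4$
$p{\left(v \right)} = \frac{7}{v}$
$l = - \frac{233}{4}$ ($l = -60 + \frac{7}{4} = - \frac{233}{4} \approx -58.25$)
$- l = \left(-1\right) \left(- \frac{233}{4}\right) = \frac{233}{4}$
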